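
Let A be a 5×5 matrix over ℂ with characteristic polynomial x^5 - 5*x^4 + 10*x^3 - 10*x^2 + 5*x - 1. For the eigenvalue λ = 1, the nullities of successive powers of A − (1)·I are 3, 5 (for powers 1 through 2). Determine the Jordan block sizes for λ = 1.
Block sizes for λ = 1: [2, 2, 1]

From the dimensions of kernels of powers, the number of Jordan blocks of size at least j is d_j − d_{j−1} where d_j = dim ker(N^j) (with d_0 = 0). Computing the differences gives [3, 2].
The number of blocks of size exactly k is (#blocks of size ≥ k) − (#blocks of size ≥ k + 1), so the partition is: 1 block(s) of size 1, 2 block(s) of size 2.
In nonincreasing order the block sizes are [2, 2, 1].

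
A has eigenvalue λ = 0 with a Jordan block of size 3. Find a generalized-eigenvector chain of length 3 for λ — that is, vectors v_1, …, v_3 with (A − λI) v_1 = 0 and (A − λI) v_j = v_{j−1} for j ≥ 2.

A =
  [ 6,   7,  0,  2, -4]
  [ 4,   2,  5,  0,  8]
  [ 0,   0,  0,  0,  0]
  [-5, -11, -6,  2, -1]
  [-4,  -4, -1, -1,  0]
A Jordan chain for λ = 0 of length 3:
v_1 = (-3, 2, 0, 4, 1)ᵀ
v_2 = (-8, 5, 0, 11, 3)ᵀ
v_3 = (1, -2, 1, 0, 0)ᵀ

Let N = A − (0)·I. We want v_3 with N^3 v_3 = 0 but N^2 v_3 ≠ 0; then v_{j-1} := N · v_j for j = 3, …, 2.

Pick v_3 = (1, -2, 1, 0, 0)ᵀ.
Then v_2 = N · v_3 = (-8, 5, 0, 11, 3)ᵀ.
Then v_1 = N · v_2 = (-3, 2, 0, 4, 1)ᵀ.

Sanity check: (A − (0)·I) v_1 = (0, 0, 0, 0, 0)ᵀ = 0. ✓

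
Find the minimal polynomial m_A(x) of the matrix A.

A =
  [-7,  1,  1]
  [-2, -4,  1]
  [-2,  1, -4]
x^2 + 10*x + 25

The characteristic polynomial is χ_A(x) = (x + 5)^3, so the eigenvalues are known. The minimal polynomial is
  m_A(x) = Π_λ (x − λ)^{k_λ}
where k_λ is the size of the *largest* Jordan block for λ (equivalently, the smallest k with (A − λI)^k v = 0 for every generalised eigenvector v of λ).

  λ = -5: largest Jordan block has size 2, contributing (x + 5)^2

So m_A(x) = (x + 5)^2 = x^2 + 10*x + 25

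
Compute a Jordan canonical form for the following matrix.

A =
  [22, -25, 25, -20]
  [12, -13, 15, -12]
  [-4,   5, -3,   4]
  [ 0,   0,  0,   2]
J_2(2) ⊕ J_1(2) ⊕ J_1(2)

The characteristic polynomial is
  det(x·I − A) = x^4 - 8*x^3 + 24*x^2 - 32*x + 16 = (x - 2)^4

Eigenvalues and multiplicities (the geometric multiplicity of λ is n − rank(A − λI), which equals the number of Jordan blocks for λ):
  λ = 2: algebraic multiplicity = 4, geometric multiplicity = 3

Determining the block sizes for each eigenvalue:
  λ = 2: 3 blocks summing to 4 forces exactly one block of size 2 and the rest size 1 → block sizes [2, 1, 1]

Assembling the blocks gives a Jordan form
J =
  [2, 1, 0, 0]
  [0, 2, 0, 0]
  [0, 0, 2, 0]
  [0, 0, 0, 2]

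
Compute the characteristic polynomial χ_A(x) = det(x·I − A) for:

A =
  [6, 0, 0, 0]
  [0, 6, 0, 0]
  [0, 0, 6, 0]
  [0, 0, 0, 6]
x^4 - 24*x^3 + 216*x^2 - 864*x + 1296

Expanding det(x·I − A) (e.g. by cofactor expansion or by noting that A is similar to its Jordan form J, which has the same characteristic polynomial as A) gives
  χ_A(x) = x^4 - 24*x^3 + 216*x^2 - 864*x + 1296
which factors as (x - 6)^4. The eigenvalues (with algebraic multiplicities) are λ = 6 with multiplicity 4.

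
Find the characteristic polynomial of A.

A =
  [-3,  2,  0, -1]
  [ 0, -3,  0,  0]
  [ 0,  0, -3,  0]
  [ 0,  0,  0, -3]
x^4 + 12*x^3 + 54*x^2 + 108*x + 81

Expanding det(x·I − A) (e.g. by cofactor expansion or by noting that A is similar to its Jordan form J, which has the same characteristic polynomial as A) gives
  χ_A(x) = x^4 + 12*x^3 + 54*x^2 + 108*x + 81
which factors as (x + 3)^4. The eigenvalues (with algebraic multiplicities) are λ = -3 with multiplicity 4.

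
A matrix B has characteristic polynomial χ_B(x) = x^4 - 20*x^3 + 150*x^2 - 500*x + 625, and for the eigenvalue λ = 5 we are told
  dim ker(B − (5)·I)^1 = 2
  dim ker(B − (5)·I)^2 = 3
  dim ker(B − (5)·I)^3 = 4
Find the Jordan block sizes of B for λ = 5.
Block sizes for λ = 5: [3, 1]

From the dimensions of kernels of powers, the number of Jordan blocks of size at least j is d_j − d_{j−1} where d_j = dim ker(N^j) (with d_0 = 0). Computing the differences gives [2, 1, 1].
The number of blocks of size exactly k is (#blocks of size ≥ k) − (#blocks of size ≥ k + 1), so the partition is: 1 block(s) of size 1, 1 block(s) of size 3.
In nonincreasing order the block sizes are [3, 1].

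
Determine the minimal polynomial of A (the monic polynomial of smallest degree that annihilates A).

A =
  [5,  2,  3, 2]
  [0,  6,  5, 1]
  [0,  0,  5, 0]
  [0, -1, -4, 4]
x^3 - 15*x^2 + 75*x - 125

The characteristic polynomial is χ_A(x) = (x - 5)^4, so the eigenvalues are known. The minimal polynomial is
  m_A(x) = Π_λ (x − λ)^{k_λ}
where k_λ is the size of the *largest* Jordan block for λ (equivalently, the smallest k with (A − λI)^k v = 0 for every generalised eigenvector v of λ).

  λ = 5: largest Jordan block has size 3, contributing (x − 5)^3

So m_A(x) = (x - 5)^3 = x^3 - 15*x^2 + 75*x - 125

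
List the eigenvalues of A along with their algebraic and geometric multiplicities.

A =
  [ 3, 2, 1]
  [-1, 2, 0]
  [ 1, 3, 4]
λ = 3: alg = 3, geom = 1

Step 1 — factor the characteristic polynomial to read off the algebraic multiplicities:
  χ_A(x) = (x - 3)^3

Step 2 — compute geometric multiplicities via the rank-nullity identity g(λ) = n − rank(A − λI):
  rank(A − (3)·I) = 2, so dim ker(A − (3)·I) = n − 2 = 1

Summary:
  λ = 3: algebraic multiplicity = 3, geometric multiplicity = 1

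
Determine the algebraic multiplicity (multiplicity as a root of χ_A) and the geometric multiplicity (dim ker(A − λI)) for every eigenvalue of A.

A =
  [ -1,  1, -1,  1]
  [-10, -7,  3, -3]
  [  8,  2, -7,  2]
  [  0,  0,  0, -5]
λ = -5: alg = 4, geom = 2

Step 1 — factor the characteristic polynomial to read off the algebraic multiplicities:
  χ_A(x) = (x + 5)^4

Step 2 — compute geometric multiplicities via the rank-nullity identity g(λ) = n − rank(A − λI):
  rank(A − (-5)·I) = 2, so dim ker(A − (-5)·I) = n − 2 = 2

Summary:
  λ = -5: algebraic multiplicity = 4, geometric multiplicity = 2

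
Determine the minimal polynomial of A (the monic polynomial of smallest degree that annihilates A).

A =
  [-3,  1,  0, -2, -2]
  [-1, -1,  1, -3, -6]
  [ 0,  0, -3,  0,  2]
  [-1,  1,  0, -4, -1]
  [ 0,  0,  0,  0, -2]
x^5 + 13*x^4 + 67*x^3 + 171*x^2 + 216*x + 108

The characteristic polynomial is χ_A(x) = (x + 2)^2*(x + 3)^3, so the eigenvalues are known. The minimal polynomial is
  m_A(x) = Π_λ (x − λ)^{k_λ}
where k_λ is the size of the *largest* Jordan block for λ (equivalently, the smallest k with (A − λI)^k v = 0 for every generalised eigenvector v of λ).

  λ = -3: largest Jordan block has size 3, contributing (x + 3)^3
  λ = -2: largest Jordan block has size 2, contributing (x + 2)^2

So m_A(x) = (x + 2)^2*(x + 3)^3 = x^5 + 13*x^4 + 67*x^3 + 171*x^2 + 216*x + 108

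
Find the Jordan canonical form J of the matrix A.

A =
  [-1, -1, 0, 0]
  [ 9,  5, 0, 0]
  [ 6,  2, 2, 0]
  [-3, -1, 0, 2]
J_2(2) ⊕ J_1(2) ⊕ J_1(2)

The characteristic polynomial is
  det(x·I − A) = x^4 - 8*x^3 + 24*x^2 - 32*x + 16 = (x - 2)^4

Eigenvalues and multiplicities (the geometric multiplicity of λ is n − rank(A − λI), which equals the number of Jordan blocks for λ):
  λ = 2: algebraic multiplicity = 4, geometric multiplicity = 3

Determining the block sizes for each eigenvalue:
  λ = 2: 3 blocks summing to 4 forces exactly one block of size 2 and the rest size 1 → block sizes [2, 1, 1]

Assembling the blocks gives a Jordan form
J =
  [2, 1, 0, 0]
  [0, 2, 0, 0]
  [0, 0, 2, 0]
  [0, 0, 0, 2]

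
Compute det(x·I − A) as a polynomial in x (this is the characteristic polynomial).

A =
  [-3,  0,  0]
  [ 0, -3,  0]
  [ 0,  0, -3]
x^3 + 9*x^2 + 27*x + 27

Expanding det(x·I − A) (e.g. by cofactor expansion or by noting that A is similar to its Jordan form J, which has the same characteristic polynomial as A) gives
  χ_A(x) = x^3 + 9*x^2 + 27*x + 27
which factors as (x + 3)^3. The eigenvalues (with algebraic multiplicities) are λ = -3 with multiplicity 3.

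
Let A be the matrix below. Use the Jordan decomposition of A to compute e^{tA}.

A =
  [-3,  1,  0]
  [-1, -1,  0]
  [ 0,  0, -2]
e^{tA} =
  [-t*exp(-2*t) + exp(-2*t), t*exp(-2*t), 0]
  [-t*exp(-2*t), t*exp(-2*t) + exp(-2*t), 0]
  [0, 0, exp(-2*t)]

Strategy: write A = P · J · P⁻¹ where J is a Jordan canonical form, so e^{tA} = P · e^{tJ} · P⁻¹, and e^{tJ} can be computed block-by-block.

A has Jordan form
J =
  [-2,  1,  0]
  [ 0, -2,  0]
  [ 0,  0, -2]
(up to reordering of blocks).

Per-block formulas:
  For a 1×1 block at λ = -2: exp(t · [-2]) = [e^(-2t)].
  For a 2×2 Jordan block J_2(-2): exp(t · J_2(-2)) = e^(-2t)·(I + t·N), where N is the 2×2 nilpotent shift.

After assembling e^{tJ} and conjugating by P, we get:

e^{tA} =
  [-t*exp(-2*t) + exp(-2*t), t*exp(-2*t), 0]
  [-t*exp(-2*t), t*exp(-2*t) + exp(-2*t), 0]
  [0, 0, exp(-2*t)]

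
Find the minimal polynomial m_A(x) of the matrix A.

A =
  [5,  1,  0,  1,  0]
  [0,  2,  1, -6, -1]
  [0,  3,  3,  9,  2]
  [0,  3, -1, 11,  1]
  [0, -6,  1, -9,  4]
x^2 - 10*x + 25

The characteristic polynomial is χ_A(x) = (x - 5)^5, so the eigenvalues are known. The minimal polynomial is
  m_A(x) = Π_λ (x − λ)^{k_λ}
where k_λ is the size of the *largest* Jordan block for λ (equivalently, the smallest k with (A − λI)^k v = 0 for every generalised eigenvector v of λ).

  λ = 5: largest Jordan block has size 2, contributing (x − 5)^2

So m_A(x) = (x - 5)^2 = x^2 - 10*x + 25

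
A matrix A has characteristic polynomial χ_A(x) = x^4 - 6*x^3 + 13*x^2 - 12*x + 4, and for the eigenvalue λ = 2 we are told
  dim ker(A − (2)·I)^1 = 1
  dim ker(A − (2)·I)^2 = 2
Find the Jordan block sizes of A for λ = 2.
Block sizes for λ = 2: [2]

From the dimensions of kernels of powers, the number of Jordan blocks of size at least j is d_j − d_{j−1} where d_j = dim ker(N^j) (with d_0 = 0). Computing the differences gives [1, 1].
The number of blocks of size exactly k is (#blocks of size ≥ k) − (#blocks of size ≥ k + 1), so the partition is: 1 block(s) of size 2.
In nonincreasing order the block sizes are [2].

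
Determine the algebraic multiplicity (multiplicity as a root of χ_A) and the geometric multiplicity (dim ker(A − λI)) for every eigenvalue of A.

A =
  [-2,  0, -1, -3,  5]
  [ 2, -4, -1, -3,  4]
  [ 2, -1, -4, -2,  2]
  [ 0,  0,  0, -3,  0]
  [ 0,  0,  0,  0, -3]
λ = -4: alg = 1, geom = 1; λ = -3: alg = 4, geom = 2

Step 1 — factor the characteristic polynomial to read off the algebraic multiplicities:
  χ_A(x) = (x + 3)^4*(x + 4)

Step 2 — compute geometric multiplicities via the rank-nullity identity g(λ) = n − rank(A − λI):
  rank(A − (-4)·I) = 4, so dim ker(A − (-4)·I) = n − 4 = 1
  rank(A − (-3)·I) = 3, so dim ker(A − (-3)·I) = n − 3 = 2

Summary:
  λ = -4: algebraic multiplicity = 1, geometric multiplicity = 1
  λ = -3: algebraic multiplicity = 4, geometric multiplicity = 2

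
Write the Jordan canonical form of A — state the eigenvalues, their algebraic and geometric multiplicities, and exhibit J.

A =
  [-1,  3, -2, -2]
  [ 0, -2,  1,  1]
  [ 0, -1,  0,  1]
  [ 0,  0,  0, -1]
J_3(-1) ⊕ J_1(-1)

The characteristic polynomial is
  det(x·I − A) = x^4 + 4*x^3 + 6*x^2 + 4*x + 1 = (x + 1)^4

Eigenvalues and multiplicities (the geometric multiplicity of λ is n − rank(A − λI), which equals the number of Jordan blocks for λ):
  λ = -1: algebraic multiplicity = 4, geometric multiplicity = 2

Determining the block sizes for each eigenvalue:
  λ = -1: with am = 4 and gm = 2, the partition is not yet determined (e.g. several partitions of 4 into 2 parts exist). Let N = A − (-1)·I. Computing rank(N^1) = 2, rank(N^2) = 1, rank(N^3) = 0; the number of blocks of size ≥ j is rank(N^{j−1}) − rank(N^j), giving [2, 1, 1]. So we have 1 block(s) of size 3, 1 block(s) of size 1 → block sizes [3, 1]

Assembling the blocks gives a Jordan form
J =
  [-1,  1,  0,  0]
  [ 0, -1,  1,  0]
  [ 0,  0, -1,  0]
  [ 0,  0,  0, -1]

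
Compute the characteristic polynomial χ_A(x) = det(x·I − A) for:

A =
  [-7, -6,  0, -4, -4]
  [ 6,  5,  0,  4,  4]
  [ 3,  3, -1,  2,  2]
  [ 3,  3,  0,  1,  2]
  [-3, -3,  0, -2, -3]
x^5 + 5*x^4 + 10*x^3 + 10*x^2 + 5*x + 1

Expanding det(x·I − A) (e.g. by cofactor expansion or by noting that A is similar to its Jordan form J, which has the same characteristic polynomial as A) gives
  χ_A(x) = x^5 + 5*x^4 + 10*x^3 + 10*x^2 + 5*x + 1
which factors as (x + 1)^5. The eigenvalues (with algebraic multiplicities) are λ = -1 with multiplicity 5.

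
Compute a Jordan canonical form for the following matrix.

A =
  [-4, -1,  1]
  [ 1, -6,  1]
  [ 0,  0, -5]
J_2(-5) ⊕ J_1(-5)

The characteristic polynomial is
  det(x·I − A) = x^3 + 15*x^2 + 75*x + 125 = (x + 5)^3

Eigenvalues and multiplicities (the geometric multiplicity of λ is n − rank(A − λI), which equals the number of Jordan blocks for λ):
  λ = -5: algebraic multiplicity = 3, geometric multiplicity = 2

Determining the block sizes for each eigenvalue:
  λ = -5: 2 blocks summing to 3 forces exactly one block of size 2 and the rest size 1 → block sizes [2, 1]

Assembling the blocks gives a Jordan form
J =
  [-5,  1,  0]
  [ 0, -5,  0]
  [ 0,  0, -5]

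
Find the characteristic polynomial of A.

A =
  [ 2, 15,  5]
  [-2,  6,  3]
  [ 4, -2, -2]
x^3 - 6*x^2 + 12*x - 8

Expanding det(x·I − A) (e.g. by cofactor expansion or by noting that A is similar to its Jordan form J, which has the same characteristic polynomial as A) gives
  χ_A(x) = x^3 - 6*x^2 + 12*x - 8
which factors as (x - 2)^3. The eigenvalues (with algebraic multiplicities) are λ = 2 with multiplicity 3.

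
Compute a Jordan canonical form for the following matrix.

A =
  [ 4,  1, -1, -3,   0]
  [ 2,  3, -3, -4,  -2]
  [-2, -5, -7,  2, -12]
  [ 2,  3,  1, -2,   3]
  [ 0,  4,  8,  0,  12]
J_3(2) ⊕ J_2(2)

The characteristic polynomial is
  det(x·I − A) = x^5 - 10*x^4 + 40*x^3 - 80*x^2 + 80*x - 32 = (x - 2)^5

Eigenvalues and multiplicities (the geometric multiplicity of λ is n − rank(A − λI), which equals the number of Jordan blocks for λ):
  λ = 2: algebraic multiplicity = 5, geometric multiplicity = 2

Determining the block sizes for each eigenvalue:
  λ = 2: with am = 5 and gm = 2, the partition is not yet determined (e.g. several partitions of 5 into 2 parts exist). Let N = A − (2)·I. Computing rank(N^1) = 3, rank(N^2) = 1, rank(N^3) = 0; the number of blocks of size ≥ j is rank(N^{j−1}) − rank(N^j), giving [2, 2, 1]. So we have 1 block(s) of size 3, 1 block(s) of size 2 → block sizes [3, 2]

Assembling the blocks gives a Jordan form
J =
  [2, 1, 0, 0, 0]
  [0, 2, 1, 0, 0]
  [0, 0, 2, 0, 0]
  [0, 0, 0, 2, 1]
  [0, 0, 0, 0, 2]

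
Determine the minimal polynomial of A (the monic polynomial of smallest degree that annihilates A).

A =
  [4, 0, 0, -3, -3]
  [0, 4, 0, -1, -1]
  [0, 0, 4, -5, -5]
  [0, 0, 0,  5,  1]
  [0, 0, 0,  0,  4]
x^2 - 9*x + 20

The characteristic polynomial is χ_A(x) = (x - 5)*(x - 4)^4, so the eigenvalues are known. The minimal polynomial is
  m_A(x) = Π_λ (x − λ)^{k_λ}
where k_λ is the size of the *largest* Jordan block for λ (equivalently, the smallest k with (A − λI)^k v = 0 for every generalised eigenvector v of λ).

  λ = 4: largest Jordan block has size 1, contributing (x − 4)
  λ = 5: largest Jordan block has size 1, contributing (x − 5)

So m_A(x) = (x - 5)*(x - 4) = x^2 - 9*x + 20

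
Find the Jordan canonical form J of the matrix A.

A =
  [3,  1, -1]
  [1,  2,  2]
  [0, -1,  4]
J_3(3)

The characteristic polynomial is
  det(x·I − A) = x^3 - 9*x^2 + 27*x - 27 = (x - 3)^3

Eigenvalues and multiplicities (the geometric multiplicity of λ is n − rank(A − λI), which equals the number of Jordan blocks for λ):
  λ = 3: algebraic multiplicity = 3, geometric multiplicity = 1

Determining the block sizes for each eigenvalue:
  λ = 3: one block (gm = 1), so the single block has size am = 3 → block sizes [3]

Assembling the blocks gives a Jordan form
J =
  [3, 1, 0]
  [0, 3, 1]
  [0, 0, 3]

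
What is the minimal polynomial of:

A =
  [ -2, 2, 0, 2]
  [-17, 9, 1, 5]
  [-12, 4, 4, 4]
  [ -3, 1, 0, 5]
x^3 - 12*x^2 + 48*x - 64

The characteristic polynomial is χ_A(x) = (x - 4)^4, so the eigenvalues are known. The minimal polynomial is
  m_A(x) = Π_λ (x − λ)^{k_λ}
where k_λ is the size of the *largest* Jordan block for λ (equivalently, the smallest k with (A − λI)^k v = 0 for every generalised eigenvector v of λ).

  λ = 4: largest Jordan block has size 3, contributing (x − 4)^3

So m_A(x) = (x - 4)^3 = x^3 - 12*x^2 + 48*x - 64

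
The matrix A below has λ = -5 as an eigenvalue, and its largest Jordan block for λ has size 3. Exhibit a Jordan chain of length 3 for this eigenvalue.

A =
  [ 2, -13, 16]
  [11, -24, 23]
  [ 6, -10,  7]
A Jordan chain for λ = -5 of length 3:
v_1 = (2, 6, 4)ᵀ
v_2 = (7, 11, 6)ᵀ
v_3 = (1, 0, 0)ᵀ

Let N = A − (-5)·I. We want v_3 with N^3 v_3 = 0 but N^2 v_3 ≠ 0; then v_{j-1} := N · v_j for j = 3, …, 2.

Pick v_3 = (1, 0, 0)ᵀ.
Then v_2 = N · v_3 = (7, 11, 6)ᵀ.
Then v_1 = N · v_2 = (2, 6, 4)ᵀ.

Sanity check: (A − (-5)·I) v_1 = (0, 0, 0)ᵀ = 0. ✓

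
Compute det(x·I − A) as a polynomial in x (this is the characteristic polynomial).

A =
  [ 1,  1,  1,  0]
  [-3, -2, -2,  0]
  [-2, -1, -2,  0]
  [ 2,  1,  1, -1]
x^4 + 4*x^3 + 6*x^2 + 4*x + 1

Expanding det(x·I − A) (e.g. by cofactor expansion or by noting that A is similar to its Jordan form J, which has the same characteristic polynomial as A) gives
  χ_A(x) = x^4 + 4*x^3 + 6*x^2 + 4*x + 1
which factors as (x + 1)^4. The eigenvalues (with algebraic multiplicities) are λ = -1 with multiplicity 4.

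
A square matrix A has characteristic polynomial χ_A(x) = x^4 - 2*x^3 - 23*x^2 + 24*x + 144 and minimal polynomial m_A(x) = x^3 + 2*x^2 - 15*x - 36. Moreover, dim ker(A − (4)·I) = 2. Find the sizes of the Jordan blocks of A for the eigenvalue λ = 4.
Block sizes for λ = 4: [1, 1]

Step 1 — from the characteristic polynomial, algebraic multiplicity of λ = 4 is 2. From dim ker(A − (4)·I) = 2, there are exactly 2 Jordan blocks for λ = 4.
Step 2 — from the minimal polynomial, the factor (x − 4) tells us the largest block for λ = 4 has size 1.
Step 3 — with total size 2, 2 blocks, and largest block 1, the block sizes (in nonincreasing order) are [1, 1].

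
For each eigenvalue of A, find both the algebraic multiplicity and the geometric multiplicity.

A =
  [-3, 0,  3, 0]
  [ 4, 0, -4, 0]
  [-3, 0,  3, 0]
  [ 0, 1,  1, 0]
λ = 0: alg = 4, geom = 2

Step 1 — factor the characteristic polynomial to read off the algebraic multiplicities:
  χ_A(x) = x^4

Step 2 — compute geometric multiplicities via the rank-nullity identity g(λ) = n − rank(A − λI):
  rank(A − (0)·I) = 2, so dim ker(A − (0)·I) = n − 2 = 2

Summary:
  λ = 0: algebraic multiplicity = 4, geometric multiplicity = 2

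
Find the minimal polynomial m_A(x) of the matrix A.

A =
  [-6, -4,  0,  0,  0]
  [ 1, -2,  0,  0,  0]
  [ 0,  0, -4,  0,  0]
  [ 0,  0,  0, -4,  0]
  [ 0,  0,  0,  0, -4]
x^2 + 8*x + 16

The characteristic polynomial is χ_A(x) = (x + 4)^5, so the eigenvalues are known. The minimal polynomial is
  m_A(x) = Π_λ (x − λ)^{k_λ}
where k_λ is the size of the *largest* Jordan block for λ (equivalently, the smallest k with (A − λI)^k v = 0 for every generalised eigenvector v of λ).

  λ = -4: largest Jordan block has size 2, contributing (x + 4)^2

So m_A(x) = (x + 4)^2 = x^2 + 8*x + 16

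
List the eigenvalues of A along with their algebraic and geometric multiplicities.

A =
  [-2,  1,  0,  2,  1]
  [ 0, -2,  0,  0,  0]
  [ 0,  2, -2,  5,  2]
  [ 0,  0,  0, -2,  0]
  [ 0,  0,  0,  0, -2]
λ = -2: alg = 5, geom = 3

Step 1 — factor the characteristic polynomial to read off the algebraic multiplicities:
  χ_A(x) = (x + 2)^5

Step 2 — compute geometric multiplicities via the rank-nullity identity g(λ) = n − rank(A − λI):
  rank(A − (-2)·I) = 2, so dim ker(A − (-2)·I) = n − 2 = 3

Summary:
  λ = -2: algebraic multiplicity = 5, geometric multiplicity = 3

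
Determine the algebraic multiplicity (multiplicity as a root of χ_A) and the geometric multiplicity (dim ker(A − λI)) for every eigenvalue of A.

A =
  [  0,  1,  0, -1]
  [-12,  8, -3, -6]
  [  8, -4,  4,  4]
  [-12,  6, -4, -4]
λ = 2: alg = 4, geom = 2

Step 1 — factor the characteristic polynomial to read off the algebraic multiplicities:
  χ_A(x) = (x - 2)^4

Step 2 — compute geometric multiplicities via the rank-nullity identity g(λ) = n − rank(A − λI):
  rank(A − (2)·I) = 2, so dim ker(A − (2)·I) = n − 2 = 2

Summary:
  λ = 2: algebraic multiplicity = 4, geometric multiplicity = 2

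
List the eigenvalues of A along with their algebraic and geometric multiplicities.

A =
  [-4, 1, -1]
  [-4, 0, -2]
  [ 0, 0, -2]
λ = -2: alg = 3, geom = 2

Step 1 — factor the characteristic polynomial to read off the algebraic multiplicities:
  χ_A(x) = (x + 2)^3

Step 2 — compute geometric multiplicities via the rank-nullity identity g(λ) = n − rank(A − λI):
  rank(A − (-2)·I) = 1, so dim ker(A − (-2)·I) = n − 1 = 2

Summary:
  λ = -2: algebraic multiplicity = 3, geometric multiplicity = 2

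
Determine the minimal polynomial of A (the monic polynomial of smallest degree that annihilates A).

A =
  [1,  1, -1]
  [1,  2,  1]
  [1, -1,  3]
x^3 - 6*x^2 + 12*x - 8

The characteristic polynomial is χ_A(x) = (x - 2)^3, so the eigenvalues are known. The minimal polynomial is
  m_A(x) = Π_λ (x − λ)^{k_λ}
where k_λ is the size of the *largest* Jordan block for λ (equivalently, the smallest k with (A − λI)^k v = 0 for every generalised eigenvector v of λ).

  λ = 2: largest Jordan block has size 3, contributing (x − 2)^3

So m_A(x) = (x - 2)^3 = x^3 - 6*x^2 + 12*x - 8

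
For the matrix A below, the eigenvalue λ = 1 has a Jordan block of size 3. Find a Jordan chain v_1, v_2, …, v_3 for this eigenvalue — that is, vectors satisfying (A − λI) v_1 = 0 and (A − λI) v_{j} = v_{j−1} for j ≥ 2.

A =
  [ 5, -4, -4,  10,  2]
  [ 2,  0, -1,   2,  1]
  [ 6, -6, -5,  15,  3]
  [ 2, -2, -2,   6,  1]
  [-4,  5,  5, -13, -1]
A Jordan chain for λ = 1 of length 3:
v_1 = (-4, 0, -6, -2, 6)ᵀ
v_2 = (4, 2, 6, 2, -4)ᵀ
v_3 = (1, 0, 0, 0, 0)ᵀ

Let N = A − (1)·I. We want v_3 with N^3 v_3 = 0 but N^2 v_3 ≠ 0; then v_{j-1} := N · v_j for j = 3, …, 2.

Pick v_3 = (1, 0, 0, 0, 0)ᵀ.
Then v_2 = N · v_3 = (4, 2, 6, 2, -4)ᵀ.
Then v_1 = N · v_2 = (-4, 0, -6, -2, 6)ᵀ.

Sanity check: (A − (1)·I) v_1 = (0, 0, 0, 0, 0)ᵀ = 0. ✓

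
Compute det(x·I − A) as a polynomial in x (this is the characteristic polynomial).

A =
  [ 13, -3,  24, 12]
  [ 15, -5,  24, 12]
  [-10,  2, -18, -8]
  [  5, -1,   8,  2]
x^4 + 8*x^3 + 24*x^2 + 32*x + 16

Expanding det(x·I − A) (e.g. by cofactor expansion or by noting that A is similar to its Jordan form J, which has the same characteristic polynomial as A) gives
  χ_A(x) = x^4 + 8*x^3 + 24*x^2 + 32*x + 16
which factors as (x + 2)^4. The eigenvalues (with algebraic multiplicities) are λ = -2 with multiplicity 4.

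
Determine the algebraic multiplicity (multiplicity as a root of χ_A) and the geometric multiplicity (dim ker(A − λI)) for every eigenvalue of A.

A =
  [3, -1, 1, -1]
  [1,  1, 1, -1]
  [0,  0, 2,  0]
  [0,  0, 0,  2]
λ = 2: alg = 4, geom = 3

Step 1 — factor the characteristic polynomial to read off the algebraic multiplicities:
  χ_A(x) = (x - 2)^4

Step 2 — compute geometric multiplicities via the rank-nullity identity g(λ) = n − rank(A − λI):
  rank(A − (2)·I) = 1, so dim ker(A − (2)·I) = n − 1 = 3

Summary:
  λ = 2: algebraic multiplicity = 4, geometric multiplicity = 3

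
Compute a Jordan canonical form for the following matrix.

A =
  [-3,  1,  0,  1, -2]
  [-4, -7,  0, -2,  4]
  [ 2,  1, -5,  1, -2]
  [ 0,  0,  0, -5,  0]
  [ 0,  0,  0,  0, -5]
J_2(-5) ⊕ J_1(-5) ⊕ J_1(-5) ⊕ J_1(-5)

The characteristic polynomial is
  det(x·I − A) = x^5 + 25*x^4 + 250*x^3 + 1250*x^2 + 3125*x + 3125 = (x + 5)^5

Eigenvalues and multiplicities (the geometric multiplicity of λ is n − rank(A − λI), which equals the number of Jordan blocks for λ):
  λ = -5: algebraic multiplicity = 5, geometric multiplicity = 4

Determining the block sizes for each eigenvalue:
  λ = -5: 4 blocks summing to 5 forces exactly one block of size 2 and the rest size 1 → block sizes [2, 1, 1, 1]

Assembling the blocks gives a Jordan form
J =
  [-5,  1,  0,  0,  0]
  [ 0, -5,  0,  0,  0]
  [ 0,  0, -5,  0,  0]
  [ 0,  0,  0, -5,  0]
  [ 0,  0,  0,  0, -5]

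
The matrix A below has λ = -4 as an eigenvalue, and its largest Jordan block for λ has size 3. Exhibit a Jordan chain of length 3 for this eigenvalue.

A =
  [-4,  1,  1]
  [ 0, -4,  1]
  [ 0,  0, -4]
A Jordan chain for λ = -4 of length 3:
v_1 = (1, 0, 0)ᵀ
v_2 = (1, 1, 0)ᵀ
v_3 = (0, 0, 1)ᵀ

Let N = A − (-4)·I. We want v_3 with N^3 v_3 = 0 but N^2 v_3 ≠ 0; then v_{j-1} := N · v_j for j = 3, …, 2.

Pick v_3 = (0, 0, 1)ᵀ.
Then v_2 = N · v_3 = (1, 1, 0)ᵀ.
Then v_1 = N · v_2 = (1, 0, 0)ᵀ.

Sanity check: (A − (-4)·I) v_1 = (0, 0, 0)ᵀ = 0. ✓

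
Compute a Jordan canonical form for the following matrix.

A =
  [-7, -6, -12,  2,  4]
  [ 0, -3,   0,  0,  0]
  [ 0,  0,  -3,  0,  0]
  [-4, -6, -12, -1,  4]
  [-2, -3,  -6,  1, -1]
J_2(-3) ⊕ J_1(-3) ⊕ J_1(-3) ⊕ J_1(-3)

The characteristic polynomial is
  det(x·I − A) = x^5 + 15*x^4 + 90*x^3 + 270*x^2 + 405*x + 243 = (x + 3)^5

Eigenvalues and multiplicities (the geometric multiplicity of λ is n − rank(A − λI), which equals the number of Jordan blocks for λ):
  λ = -3: algebraic multiplicity = 5, geometric multiplicity = 4

Determining the block sizes for each eigenvalue:
  λ = -3: 4 blocks summing to 5 forces exactly one block of size 2 and the rest size 1 → block sizes [2, 1, 1, 1]

Assembling the blocks gives a Jordan form
J =
  [-3,  1,  0,  0,  0]
  [ 0, -3,  0,  0,  0]
  [ 0,  0, -3,  0,  0]
  [ 0,  0,  0, -3,  0]
  [ 0,  0,  0,  0, -3]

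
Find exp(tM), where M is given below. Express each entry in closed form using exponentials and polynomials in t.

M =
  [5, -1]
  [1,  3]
e^{tM} =
  [t*exp(4*t) + exp(4*t), -t*exp(4*t)]
  [t*exp(4*t), -t*exp(4*t) + exp(4*t)]

Strategy: write M = P · J · P⁻¹ where J is a Jordan canonical form, so e^{tM} = P · e^{tJ} · P⁻¹, and e^{tJ} can be computed block-by-block.

M has Jordan form
J =
  [4, 1]
  [0, 4]
(up to reordering of blocks).

Per-block formulas:
  For a 2×2 Jordan block J_2(4): exp(t · J_2(4)) = e^(4t)·(I + t·N), where N is the 2×2 nilpotent shift.

After assembling e^{tJ} and conjugating by P, we get:

e^{tM} =
  [t*exp(4*t) + exp(4*t), -t*exp(4*t)]
  [t*exp(4*t), -t*exp(4*t) + exp(4*t)]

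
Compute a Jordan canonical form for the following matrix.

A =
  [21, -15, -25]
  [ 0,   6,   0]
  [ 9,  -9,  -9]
J_2(6) ⊕ J_1(6)

The characteristic polynomial is
  det(x·I − A) = x^3 - 18*x^2 + 108*x - 216 = (x - 6)^3

Eigenvalues and multiplicities (the geometric multiplicity of λ is n − rank(A − λI), which equals the number of Jordan blocks for λ):
  λ = 6: algebraic multiplicity = 3, geometric multiplicity = 2

Determining the block sizes for each eigenvalue:
  λ = 6: 2 blocks summing to 3 forces exactly one block of size 2 and the rest size 1 → block sizes [2, 1]

Assembling the blocks gives a Jordan form
J =
  [6, 1, 0]
  [0, 6, 0]
  [0, 0, 6]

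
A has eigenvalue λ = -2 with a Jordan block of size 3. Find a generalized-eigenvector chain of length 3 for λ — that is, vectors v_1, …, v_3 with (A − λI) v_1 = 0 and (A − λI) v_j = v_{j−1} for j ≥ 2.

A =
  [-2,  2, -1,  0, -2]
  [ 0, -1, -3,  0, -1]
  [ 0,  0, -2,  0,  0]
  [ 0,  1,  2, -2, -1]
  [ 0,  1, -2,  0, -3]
A Jordan chain for λ = -2 of length 3:
v_1 = (-2, -1, 0, -1, -1)ᵀ
v_2 = (-1, -3, 0, 2, -2)ᵀ
v_3 = (0, 0, 1, 0, 0)ᵀ

Let N = A − (-2)·I. We want v_3 with N^3 v_3 = 0 but N^2 v_3 ≠ 0; then v_{j-1} := N · v_j for j = 3, …, 2.

Pick v_3 = (0, 0, 1, 0, 0)ᵀ.
Then v_2 = N · v_3 = (-1, -3, 0, 2, -2)ᵀ.
Then v_1 = N · v_2 = (-2, -1, 0, -1, -1)ᵀ.

Sanity check: (A − (-2)·I) v_1 = (0, 0, 0, 0, 0)ᵀ = 0. ✓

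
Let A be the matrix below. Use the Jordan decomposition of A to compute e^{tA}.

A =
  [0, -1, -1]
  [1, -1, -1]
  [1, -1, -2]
e^{tA} =
  [-t^2*exp(-t)/2 + t*exp(-t) + exp(-t), -t*exp(-t), t^2*exp(-t)/2 - t*exp(-t)]
  [t*exp(-t), exp(-t), -t*exp(-t)]
  [-t^2*exp(-t)/2 + t*exp(-t), -t*exp(-t), t^2*exp(-t)/2 - t*exp(-t) + exp(-t)]

Strategy: write A = P · J · P⁻¹ where J is a Jordan canonical form, so e^{tA} = P · e^{tJ} · P⁻¹, and e^{tJ} can be computed block-by-block.

A has Jordan form
J =
  [-1,  1,  0]
  [ 0, -1,  1]
  [ 0,  0, -1]
(up to reordering of blocks).

Per-block formulas:
  For a 3×3 Jordan block J_3(-1): exp(t · J_3(-1)) = e^(-1t)·(I + t·N + (t^2/2)·N^2), where N is the 3×3 nilpotent shift.

After assembling e^{tJ} and conjugating by P, we get:

e^{tA} =
  [-t^2*exp(-t)/2 + t*exp(-t) + exp(-t), -t*exp(-t), t^2*exp(-t)/2 - t*exp(-t)]
  [t*exp(-t), exp(-t), -t*exp(-t)]
  [-t^2*exp(-t)/2 + t*exp(-t), -t*exp(-t), t^2*exp(-t)/2 - t*exp(-t) + exp(-t)]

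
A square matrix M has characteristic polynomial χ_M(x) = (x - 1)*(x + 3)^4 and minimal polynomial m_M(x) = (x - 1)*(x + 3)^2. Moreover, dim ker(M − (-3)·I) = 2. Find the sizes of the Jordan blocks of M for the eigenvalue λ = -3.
Block sizes for λ = -3: [2, 2]

Step 1 — from the characteristic polynomial, algebraic multiplicity of λ = -3 is 4. From dim ker(M − (-3)·I) = 2, there are exactly 2 Jordan blocks for λ = -3.
Step 2 — from the minimal polynomial, the factor (x + 3)^2 tells us the largest block for λ = -3 has size 2.
Step 3 — with total size 4, 2 blocks, and largest block 2, the block sizes (in nonincreasing order) are [2, 2].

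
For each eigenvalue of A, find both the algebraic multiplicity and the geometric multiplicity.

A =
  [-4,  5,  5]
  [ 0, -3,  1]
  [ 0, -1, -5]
λ = -4: alg = 3, geom = 2

Step 1 — factor the characteristic polynomial to read off the algebraic multiplicities:
  χ_A(x) = (x + 4)^3

Step 2 — compute geometric multiplicities via the rank-nullity identity g(λ) = n − rank(A − λI):
  rank(A − (-4)·I) = 1, so dim ker(A − (-4)·I) = n − 1 = 2

Summary:
  λ = -4: algebraic multiplicity = 3, geometric multiplicity = 2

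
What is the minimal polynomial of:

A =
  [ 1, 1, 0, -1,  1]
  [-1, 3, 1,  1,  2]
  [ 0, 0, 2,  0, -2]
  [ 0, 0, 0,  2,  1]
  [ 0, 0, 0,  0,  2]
x^3 - 6*x^2 + 12*x - 8

The characteristic polynomial is χ_A(x) = (x - 2)^5, so the eigenvalues are known. The minimal polynomial is
  m_A(x) = Π_λ (x − λ)^{k_λ}
where k_λ is the size of the *largest* Jordan block for λ (equivalently, the smallest k with (A − λI)^k v = 0 for every generalised eigenvector v of λ).

  λ = 2: largest Jordan block has size 3, contributing (x − 2)^3

So m_A(x) = (x - 2)^3 = x^3 - 6*x^2 + 12*x - 8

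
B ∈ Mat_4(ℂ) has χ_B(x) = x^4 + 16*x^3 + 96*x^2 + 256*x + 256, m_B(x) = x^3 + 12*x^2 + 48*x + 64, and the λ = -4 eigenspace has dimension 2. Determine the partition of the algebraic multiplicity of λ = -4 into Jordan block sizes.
Block sizes for λ = -4: [3, 1]

Step 1 — from the characteristic polynomial, algebraic multiplicity of λ = -4 is 4. From dim ker(B − (-4)·I) = 2, there are exactly 2 Jordan blocks for λ = -4.
Step 2 — from the minimal polynomial, the factor (x + 4)^3 tells us the largest block for λ = -4 has size 3.
Step 3 — with total size 4, 2 blocks, and largest block 3, the block sizes (in nonincreasing order) are [3, 1].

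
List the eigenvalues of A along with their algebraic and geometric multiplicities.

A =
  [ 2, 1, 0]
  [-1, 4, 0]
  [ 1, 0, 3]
λ = 3: alg = 3, geom = 1

Step 1 — factor the characteristic polynomial to read off the algebraic multiplicities:
  χ_A(x) = (x - 3)^3

Step 2 — compute geometric multiplicities via the rank-nullity identity g(λ) = n − rank(A − λI):
  rank(A − (3)·I) = 2, so dim ker(A − (3)·I) = n − 2 = 1

Summary:
  λ = 3: algebraic multiplicity = 3, geometric multiplicity = 1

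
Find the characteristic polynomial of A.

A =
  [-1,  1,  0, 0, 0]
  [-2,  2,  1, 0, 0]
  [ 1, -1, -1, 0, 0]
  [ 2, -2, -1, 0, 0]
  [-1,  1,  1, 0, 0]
x^5

Expanding det(x·I − A) (e.g. by cofactor expansion or by noting that A is similar to its Jordan form J, which has the same characteristic polynomial as A) gives
  χ_A(x) = x^5
which factors as x^5. The eigenvalues (with algebraic multiplicities) are λ = 0 with multiplicity 5.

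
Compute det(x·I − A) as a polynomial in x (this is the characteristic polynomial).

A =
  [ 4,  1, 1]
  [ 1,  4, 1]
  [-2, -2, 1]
x^3 - 9*x^2 + 27*x - 27

Expanding det(x·I − A) (e.g. by cofactor expansion or by noting that A is similar to its Jordan form J, which has the same characteristic polynomial as A) gives
  χ_A(x) = x^3 - 9*x^2 + 27*x - 27
which factors as (x - 3)^3. The eigenvalues (with algebraic multiplicities) are λ = 3 with multiplicity 3.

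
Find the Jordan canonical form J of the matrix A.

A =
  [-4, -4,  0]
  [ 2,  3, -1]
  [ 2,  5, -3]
J_2(-2) ⊕ J_1(0)

The characteristic polynomial is
  det(x·I − A) = x^3 + 4*x^2 + 4*x = x*(x + 2)^2

Eigenvalues and multiplicities (the geometric multiplicity of λ is n − rank(A − λI), which equals the number of Jordan blocks for λ):
  λ = -2: algebraic multiplicity = 2, geometric multiplicity = 1
  λ = 0: algebraic multiplicity = 1, geometric multiplicity = 1

Determining the block sizes for each eigenvalue:
  λ = -2: one block (gm = 1), so the single block has size am = 2 → block sizes [2]
  λ = 0: one block (gm = 1), so the single block has size am = 1 → block sizes [1]

Assembling the blocks gives a Jordan form
J =
  [-2,  1, 0]
  [ 0, -2, 0]
  [ 0,  0, 0]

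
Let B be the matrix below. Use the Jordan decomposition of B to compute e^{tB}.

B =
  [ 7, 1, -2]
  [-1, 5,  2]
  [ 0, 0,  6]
e^{tB} =
  [t*exp(6*t) + exp(6*t), t*exp(6*t), -2*t*exp(6*t)]
  [-t*exp(6*t), -t*exp(6*t) + exp(6*t), 2*t*exp(6*t)]
  [0, 0, exp(6*t)]

Strategy: write B = P · J · P⁻¹ where J is a Jordan canonical form, so e^{tB} = P · e^{tJ} · P⁻¹, and e^{tJ} can be computed block-by-block.

B has Jordan form
J =
  [6, 1, 0]
  [0, 6, 0]
  [0, 0, 6]
(up to reordering of blocks).

Per-block formulas:
  For a 1×1 block at λ = 6: exp(t · [6]) = [e^(6t)].
  For a 2×2 Jordan block J_2(6): exp(t · J_2(6)) = e^(6t)·(I + t·N), where N is the 2×2 nilpotent shift.

After assembling e^{tJ} and conjugating by P, we get:

e^{tB} =
  [t*exp(6*t) + exp(6*t), t*exp(6*t), -2*t*exp(6*t)]
  [-t*exp(6*t), -t*exp(6*t) + exp(6*t), 2*t*exp(6*t)]
  [0, 0, exp(6*t)]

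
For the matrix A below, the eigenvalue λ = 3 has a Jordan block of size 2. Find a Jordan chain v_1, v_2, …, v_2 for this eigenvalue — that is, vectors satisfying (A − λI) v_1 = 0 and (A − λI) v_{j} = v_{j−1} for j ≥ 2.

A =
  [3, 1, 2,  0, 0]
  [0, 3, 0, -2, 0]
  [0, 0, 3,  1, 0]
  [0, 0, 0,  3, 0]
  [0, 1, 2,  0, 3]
A Jordan chain for λ = 3 of length 2:
v_1 = (1, 0, 0, 0, 1)ᵀ
v_2 = (0, 1, 0, 0, 0)ᵀ

Let N = A − (3)·I. We want v_2 with N^2 v_2 = 0 but N^1 v_2 ≠ 0; then v_{j-1} := N · v_j for j = 2, …, 2.

Pick v_2 = (0, 1, 0, 0, 0)ᵀ.
Then v_1 = N · v_2 = (1, 0, 0, 0, 1)ᵀ.

Sanity check: (A − (3)·I) v_1 = (0, 0, 0, 0, 0)ᵀ = 0. ✓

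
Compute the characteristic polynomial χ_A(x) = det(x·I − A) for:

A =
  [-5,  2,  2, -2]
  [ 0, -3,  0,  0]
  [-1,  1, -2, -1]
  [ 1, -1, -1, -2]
x^4 + 12*x^3 + 54*x^2 + 108*x + 81

Expanding det(x·I − A) (e.g. by cofactor expansion or by noting that A is similar to its Jordan form J, which has the same characteristic polynomial as A) gives
  χ_A(x) = x^4 + 12*x^3 + 54*x^2 + 108*x + 81
which factors as (x + 3)^4. The eigenvalues (with algebraic multiplicities) are λ = -3 with multiplicity 4.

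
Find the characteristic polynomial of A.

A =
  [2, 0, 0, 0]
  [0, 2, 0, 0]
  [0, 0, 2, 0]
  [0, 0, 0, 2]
x^4 - 8*x^3 + 24*x^2 - 32*x + 16

Expanding det(x·I − A) (e.g. by cofactor expansion or by noting that A is similar to its Jordan form J, which has the same characteristic polynomial as A) gives
  χ_A(x) = x^4 - 8*x^3 + 24*x^2 - 32*x + 16
which factors as (x - 2)^4. The eigenvalues (with algebraic multiplicities) are λ = 2 with multiplicity 4.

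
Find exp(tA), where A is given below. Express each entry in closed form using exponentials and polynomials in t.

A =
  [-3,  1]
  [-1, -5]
e^{tA} =
  [t*exp(-4*t) + exp(-4*t), t*exp(-4*t)]
  [-t*exp(-4*t), -t*exp(-4*t) + exp(-4*t)]

Strategy: write A = P · J · P⁻¹ where J is a Jordan canonical form, so e^{tA} = P · e^{tJ} · P⁻¹, and e^{tJ} can be computed block-by-block.

A has Jordan form
J =
  [-4,  1]
  [ 0, -4]
(up to reordering of blocks).

Per-block formulas:
  For a 2×2 Jordan block J_2(-4): exp(t · J_2(-4)) = e^(-4t)·(I + t·N), where N is the 2×2 nilpotent shift.

After assembling e^{tJ} and conjugating by P, we get:

e^{tA} =
  [t*exp(-4*t) + exp(-4*t), t*exp(-4*t)]
  [-t*exp(-4*t), -t*exp(-4*t) + exp(-4*t)]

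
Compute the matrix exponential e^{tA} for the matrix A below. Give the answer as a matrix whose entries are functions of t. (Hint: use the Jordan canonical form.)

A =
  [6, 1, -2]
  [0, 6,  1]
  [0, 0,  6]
e^{tA} =
  [exp(6*t), t*exp(6*t), t^2*exp(6*t)/2 - 2*t*exp(6*t)]
  [0, exp(6*t), t*exp(6*t)]
  [0, 0, exp(6*t)]

Strategy: write A = P · J · P⁻¹ where J is a Jordan canonical form, so e^{tA} = P · e^{tJ} · P⁻¹, and e^{tJ} can be computed block-by-block.

A has Jordan form
J =
  [6, 1, 0]
  [0, 6, 1]
  [0, 0, 6]
(up to reordering of blocks).

Per-block formulas:
  For a 3×3 Jordan block J_3(6): exp(t · J_3(6)) = e^(6t)·(I + t·N + (t^2/2)·N^2), where N is the 3×3 nilpotent shift.

After assembling e^{tJ} and conjugating by P, we get:

e^{tA} =
  [exp(6*t), t*exp(6*t), t^2*exp(6*t)/2 - 2*t*exp(6*t)]
  [0, exp(6*t), t*exp(6*t)]
  [0, 0, exp(6*t)]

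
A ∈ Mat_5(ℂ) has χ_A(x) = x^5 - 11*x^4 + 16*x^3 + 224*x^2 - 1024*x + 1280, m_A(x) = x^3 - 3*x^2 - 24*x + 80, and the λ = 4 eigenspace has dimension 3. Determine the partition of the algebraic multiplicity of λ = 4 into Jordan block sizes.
Block sizes for λ = 4: [2, 1, 1]

Step 1 — from the characteristic polynomial, algebraic multiplicity of λ = 4 is 4. From dim ker(A − (4)·I) = 3, there are exactly 3 Jordan blocks for λ = 4.
Step 2 — from the minimal polynomial, the factor (x − 4)^2 tells us the largest block for λ = 4 has size 2.
Step 3 — with total size 4, 3 blocks, and largest block 2, the block sizes (in nonincreasing order) are [2, 1, 1].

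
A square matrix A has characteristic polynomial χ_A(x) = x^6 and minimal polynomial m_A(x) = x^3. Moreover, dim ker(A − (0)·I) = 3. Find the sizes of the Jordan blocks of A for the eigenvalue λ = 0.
Block sizes for λ = 0: [3, 2, 1]

Step 1 — from the characteristic polynomial, algebraic multiplicity of λ = 0 is 6. From dim ker(A − (0)·I) = 3, there are exactly 3 Jordan blocks for λ = 0.
Step 2 — from the minimal polynomial, the factor (x − 0)^3 tells us the largest block for λ = 0 has size 3.
Step 3 — with total size 6, 3 blocks, and largest block 3, the block sizes (in nonincreasing order) are [3, 2, 1].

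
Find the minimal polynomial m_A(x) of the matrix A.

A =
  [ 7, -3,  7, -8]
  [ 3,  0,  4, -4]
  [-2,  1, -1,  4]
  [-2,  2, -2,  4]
x^4 - 10*x^3 + 36*x^2 - 56*x + 32

The characteristic polynomial is χ_A(x) = (x - 4)*(x - 2)^3, so the eigenvalues are known. The minimal polynomial is
  m_A(x) = Π_λ (x − λ)^{k_λ}
where k_λ is the size of the *largest* Jordan block for λ (equivalently, the smallest k with (A − λI)^k v = 0 for every generalised eigenvector v of λ).

  λ = 2: largest Jordan block has size 3, contributing (x − 2)^3
  λ = 4: largest Jordan block has size 1, contributing (x − 4)

So m_A(x) = (x - 4)*(x - 2)^3 = x^4 - 10*x^3 + 36*x^2 - 56*x + 32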